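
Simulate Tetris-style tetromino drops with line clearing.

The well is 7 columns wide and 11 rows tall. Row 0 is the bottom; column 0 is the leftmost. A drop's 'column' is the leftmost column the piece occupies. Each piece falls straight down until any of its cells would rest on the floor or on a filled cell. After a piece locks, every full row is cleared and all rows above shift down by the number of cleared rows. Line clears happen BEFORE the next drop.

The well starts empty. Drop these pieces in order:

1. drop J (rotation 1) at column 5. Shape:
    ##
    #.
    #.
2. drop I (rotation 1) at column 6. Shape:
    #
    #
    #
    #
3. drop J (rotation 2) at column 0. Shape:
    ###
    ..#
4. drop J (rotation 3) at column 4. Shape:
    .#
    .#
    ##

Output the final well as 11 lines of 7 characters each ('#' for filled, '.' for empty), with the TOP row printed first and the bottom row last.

Answer: .......
.......
.......
.......
......#
.....##
.....##
....###
.....##
###..#.
..#..#.

Derivation:
Drop 1: J rot1 at col 5 lands with bottom-row=0; cleared 0 line(s) (total 0); column heights now [0 0 0 0 0 3 3], max=3
Drop 2: I rot1 at col 6 lands with bottom-row=3; cleared 0 line(s) (total 0); column heights now [0 0 0 0 0 3 7], max=7
Drop 3: J rot2 at col 0 lands with bottom-row=0; cleared 0 line(s) (total 0); column heights now [2 2 2 0 0 3 7], max=7
Drop 4: J rot3 at col 4 lands with bottom-row=3; cleared 0 line(s) (total 0); column heights now [2 2 2 0 4 6 7], max=7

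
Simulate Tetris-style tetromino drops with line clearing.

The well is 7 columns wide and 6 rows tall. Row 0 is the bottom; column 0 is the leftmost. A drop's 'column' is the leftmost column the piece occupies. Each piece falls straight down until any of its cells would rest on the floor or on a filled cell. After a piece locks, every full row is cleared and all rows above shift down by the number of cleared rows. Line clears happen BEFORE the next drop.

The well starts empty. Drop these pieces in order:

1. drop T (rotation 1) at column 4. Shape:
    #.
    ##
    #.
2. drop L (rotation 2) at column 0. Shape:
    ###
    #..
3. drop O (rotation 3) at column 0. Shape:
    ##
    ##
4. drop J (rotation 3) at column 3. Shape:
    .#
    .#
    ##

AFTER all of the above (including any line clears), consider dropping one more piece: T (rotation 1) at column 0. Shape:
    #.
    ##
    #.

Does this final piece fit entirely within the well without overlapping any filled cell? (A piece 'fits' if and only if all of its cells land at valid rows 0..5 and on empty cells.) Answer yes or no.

Answer: no

Derivation:
Drop 1: T rot1 at col 4 lands with bottom-row=0; cleared 0 line(s) (total 0); column heights now [0 0 0 0 3 2 0], max=3
Drop 2: L rot2 at col 0 lands with bottom-row=0; cleared 0 line(s) (total 0); column heights now [2 2 2 0 3 2 0], max=3
Drop 3: O rot3 at col 0 lands with bottom-row=2; cleared 0 line(s) (total 0); column heights now [4 4 2 0 3 2 0], max=4
Drop 4: J rot3 at col 3 lands with bottom-row=3; cleared 0 line(s) (total 0); column heights now [4 4 2 4 6 2 0], max=6
Test piece T rot1 at col 0 (width 2): heights before test = [4 4 2 4 6 2 0]; fits = False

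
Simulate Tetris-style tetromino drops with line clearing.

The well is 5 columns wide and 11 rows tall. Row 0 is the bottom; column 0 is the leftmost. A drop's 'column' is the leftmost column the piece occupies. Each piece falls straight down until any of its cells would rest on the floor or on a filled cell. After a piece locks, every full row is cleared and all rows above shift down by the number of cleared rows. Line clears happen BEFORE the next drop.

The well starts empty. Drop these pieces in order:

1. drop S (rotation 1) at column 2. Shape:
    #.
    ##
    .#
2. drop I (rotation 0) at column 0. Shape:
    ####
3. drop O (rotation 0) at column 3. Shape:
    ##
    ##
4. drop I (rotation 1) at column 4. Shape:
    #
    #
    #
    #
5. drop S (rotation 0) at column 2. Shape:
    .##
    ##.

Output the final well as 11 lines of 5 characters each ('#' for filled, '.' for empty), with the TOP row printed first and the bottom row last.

Drop 1: S rot1 at col 2 lands with bottom-row=0; cleared 0 line(s) (total 0); column heights now [0 0 3 2 0], max=3
Drop 2: I rot0 at col 0 lands with bottom-row=3; cleared 0 line(s) (total 0); column heights now [4 4 4 4 0], max=4
Drop 3: O rot0 at col 3 lands with bottom-row=4; cleared 0 line(s) (total 0); column heights now [4 4 4 6 6], max=6
Drop 4: I rot1 at col 4 lands with bottom-row=6; cleared 0 line(s) (total 0); column heights now [4 4 4 6 10], max=10
Drop 5: S rot0 at col 2 lands with bottom-row=9; cleared 0 line(s) (total 0); column heights now [4 4 10 11 11], max=11

Answer: ...##
..###
....#
....#
....#
...##
...##
####.
..#..
..##.
...#.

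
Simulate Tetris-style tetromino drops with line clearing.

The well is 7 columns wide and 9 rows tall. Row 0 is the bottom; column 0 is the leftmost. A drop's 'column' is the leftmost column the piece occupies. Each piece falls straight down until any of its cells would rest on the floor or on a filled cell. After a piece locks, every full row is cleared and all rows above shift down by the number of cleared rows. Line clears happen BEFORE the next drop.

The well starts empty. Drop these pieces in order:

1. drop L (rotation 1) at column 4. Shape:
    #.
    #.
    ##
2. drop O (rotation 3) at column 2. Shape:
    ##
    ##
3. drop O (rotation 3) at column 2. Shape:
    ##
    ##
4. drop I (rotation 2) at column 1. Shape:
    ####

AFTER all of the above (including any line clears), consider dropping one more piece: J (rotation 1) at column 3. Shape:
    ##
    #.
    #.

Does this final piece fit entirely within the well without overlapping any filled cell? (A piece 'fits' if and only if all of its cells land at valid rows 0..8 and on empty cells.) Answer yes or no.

Drop 1: L rot1 at col 4 lands with bottom-row=0; cleared 0 line(s) (total 0); column heights now [0 0 0 0 3 1 0], max=3
Drop 2: O rot3 at col 2 lands with bottom-row=0; cleared 0 line(s) (total 0); column heights now [0 0 2 2 3 1 0], max=3
Drop 3: O rot3 at col 2 lands with bottom-row=2; cleared 0 line(s) (total 0); column heights now [0 0 4 4 3 1 0], max=4
Drop 4: I rot2 at col 1 lands with bottom-row=4; cleared 0 line(s) (total 0); column heights now [0 5 5 5 5 1 0], max=5
Test piece J rot1 at col 3 (width 2): heights before test = [0 5 5 5 5 1 0]; fits = True

Answer: yes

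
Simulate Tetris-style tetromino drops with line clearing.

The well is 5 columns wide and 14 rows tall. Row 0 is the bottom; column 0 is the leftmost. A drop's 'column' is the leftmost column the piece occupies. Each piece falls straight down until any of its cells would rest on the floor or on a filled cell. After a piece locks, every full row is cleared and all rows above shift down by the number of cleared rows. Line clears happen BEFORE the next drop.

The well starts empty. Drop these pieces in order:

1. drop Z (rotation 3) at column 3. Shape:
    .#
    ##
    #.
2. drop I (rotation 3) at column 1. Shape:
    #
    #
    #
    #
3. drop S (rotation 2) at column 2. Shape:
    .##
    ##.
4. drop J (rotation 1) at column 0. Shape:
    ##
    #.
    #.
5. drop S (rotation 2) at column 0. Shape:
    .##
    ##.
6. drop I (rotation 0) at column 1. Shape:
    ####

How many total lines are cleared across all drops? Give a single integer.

Answer: 1

Derivation:
Drop 1: Z rot3 at col 3 lands with bottom-row=0; cleared 0 line(s) (total 0); column heights now [0 0 0 2 3], max=3
Drop 2: I rot3 at col 1 lands with bottom-row=0; cleared 0 line(s) (total 0); column heights now [0 4 0 2 3], max=4
Drop 3: S rot2 at col 2 lands with bottom-row=2; cleared 0 line(s) (total 0); column heights now [0 4 3 4 4], max=4
Drop 4: J rot1 at col 0 lands with bottom-row=2; cleared 1 line(s) (total 1); column heights now [4 4 0 3 3], max=4
Drop 5: S rot2 at col 0 lands with bottom-row=4; cleared 0 line(s) (total 1); column heights now [5 6 6 3 3], max=6
Drop 6: I rot0 at col 1 lands with bottom-row=6; cleared 0 line(s) (total 1); column heights now [5 7 7 7 7], max=7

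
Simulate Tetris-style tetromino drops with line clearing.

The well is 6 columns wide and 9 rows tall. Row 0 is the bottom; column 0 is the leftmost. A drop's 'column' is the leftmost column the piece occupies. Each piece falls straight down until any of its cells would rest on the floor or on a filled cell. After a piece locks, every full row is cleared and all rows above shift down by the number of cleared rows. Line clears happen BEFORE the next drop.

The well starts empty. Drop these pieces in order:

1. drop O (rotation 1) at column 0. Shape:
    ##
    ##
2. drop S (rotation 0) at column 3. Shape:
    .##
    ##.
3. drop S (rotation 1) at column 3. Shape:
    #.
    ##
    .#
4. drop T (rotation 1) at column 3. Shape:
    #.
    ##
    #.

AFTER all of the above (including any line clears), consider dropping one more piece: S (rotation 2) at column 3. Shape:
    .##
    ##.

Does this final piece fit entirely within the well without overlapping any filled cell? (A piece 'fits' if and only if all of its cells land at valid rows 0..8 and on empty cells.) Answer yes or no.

Drop 1: O rot1 at col 0 lands with bottom-row=0; cleared 0 line(s) (total 0); column heights now [2 2 0 0 0 0], max=2
Drop 2: S rot0 at col 3 lands with bottom-row=0; cleared 0 line(s) (total 0); column heights now [2 2 0 1 2 2], max=2
Drop 3: S rot1 at col 3 lands with bottom-row=2; cleared 0 line(s) (total 0); column heights now [2 2 0 5 4 2], max=5
Drop 4: T rot1 at col 3 lands with bottom-row=5; cleared 0 line(s) (total 0); column heights now [2 2 0 8 7 2], max=8
Test piece S rot2 at col 3 (width 3): heights before test = [2 2 0 8 7 2]; fits = False

Answer: no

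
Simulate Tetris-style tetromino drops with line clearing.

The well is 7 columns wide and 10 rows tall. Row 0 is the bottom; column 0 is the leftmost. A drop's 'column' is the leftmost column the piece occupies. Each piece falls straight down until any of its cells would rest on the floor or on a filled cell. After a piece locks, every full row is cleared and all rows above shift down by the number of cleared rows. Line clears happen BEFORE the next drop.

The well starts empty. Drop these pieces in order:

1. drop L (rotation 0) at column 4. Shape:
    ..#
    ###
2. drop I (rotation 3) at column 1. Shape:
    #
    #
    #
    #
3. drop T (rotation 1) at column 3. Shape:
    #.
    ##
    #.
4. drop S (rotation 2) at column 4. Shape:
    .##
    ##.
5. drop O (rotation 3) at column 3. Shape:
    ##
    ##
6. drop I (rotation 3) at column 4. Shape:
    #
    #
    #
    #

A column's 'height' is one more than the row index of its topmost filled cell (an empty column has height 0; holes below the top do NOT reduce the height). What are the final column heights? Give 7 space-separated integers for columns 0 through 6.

Drop 1: L rot0 at col 4 lands with bottom-row=0; cleared 0 line(s) (total 0); column heights now [0 0 0 0 1 1 2], max=2
Drop 2: I rot3 at col 1 lands with bottom-row=0; cleared 0 line(s) (total 0); column heights now [0 4 0 0 1 1 2], max=4
Drop 3: T rot1 at col 3 lands with bottom-row=0; cleared 0 line(s) (total 0); column heights now [0 4 0 3 2 1 2], max=4
Drop 4: S rot2 at col 4 lands with bottom-row=2; cleared 0 line(s) (total 0); column heights now [0 4 0 3 3 4 4], max=4
Drop 5: O rot3 at col 3 lands with bottom-row=3; cleared 0 line(s) (total 0); column heights now [0 4 0 5 5 4 4], max=5
Drop 6: I rot3 at col 4 lands with bottom-row=5; cleared 0 line(s) (total 0); column heights now [0 4 0 5 9 4 4], max=9

Answer: 0 4 0 5 9 4 4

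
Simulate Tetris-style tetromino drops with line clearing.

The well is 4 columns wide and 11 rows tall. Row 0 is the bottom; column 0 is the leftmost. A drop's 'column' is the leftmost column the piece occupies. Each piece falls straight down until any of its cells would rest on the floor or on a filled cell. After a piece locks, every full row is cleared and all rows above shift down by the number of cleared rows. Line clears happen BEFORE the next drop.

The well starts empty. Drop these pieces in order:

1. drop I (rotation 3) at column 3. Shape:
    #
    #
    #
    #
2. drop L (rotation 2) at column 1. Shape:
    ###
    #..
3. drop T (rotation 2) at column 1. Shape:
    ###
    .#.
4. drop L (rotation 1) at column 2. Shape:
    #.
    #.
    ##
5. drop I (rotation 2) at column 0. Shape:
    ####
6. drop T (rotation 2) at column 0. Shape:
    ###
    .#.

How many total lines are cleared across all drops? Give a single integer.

Answer: 1

Derivation:
Drop 1: I rot3 at col 3 lands with bottom-row=0; cleared 0 line(s) (total 0); column heights now [0 0 0 4], max=4
Drop 2: L rot2 at col 1 lands with bottom-row=3; cleared 0 line(s) (total 0); column heights now [0 5 5 5], max=5
Drop 3: T rot2 at col 1 lands with bottom-row=5; cleared 0 line(s) (total 0); column heights now [0 7 7 7], max=7
Drop 4: L rot1 at col 2 lands with bottom-row=7; cleared 0 line(s) (total 0); column heights now [0 7 10 8], max=10
Drop 5: I rot2 at col 0 lands with bottom-row=10; cleared 1 line(s) (total 1); column heights now [0 7 10 8], max=10
Drop 6: T rot2 at col 0 lands with bottom-row=9; cleared 0 line(s) (total 1); column heights now [11 11 11 8], max=11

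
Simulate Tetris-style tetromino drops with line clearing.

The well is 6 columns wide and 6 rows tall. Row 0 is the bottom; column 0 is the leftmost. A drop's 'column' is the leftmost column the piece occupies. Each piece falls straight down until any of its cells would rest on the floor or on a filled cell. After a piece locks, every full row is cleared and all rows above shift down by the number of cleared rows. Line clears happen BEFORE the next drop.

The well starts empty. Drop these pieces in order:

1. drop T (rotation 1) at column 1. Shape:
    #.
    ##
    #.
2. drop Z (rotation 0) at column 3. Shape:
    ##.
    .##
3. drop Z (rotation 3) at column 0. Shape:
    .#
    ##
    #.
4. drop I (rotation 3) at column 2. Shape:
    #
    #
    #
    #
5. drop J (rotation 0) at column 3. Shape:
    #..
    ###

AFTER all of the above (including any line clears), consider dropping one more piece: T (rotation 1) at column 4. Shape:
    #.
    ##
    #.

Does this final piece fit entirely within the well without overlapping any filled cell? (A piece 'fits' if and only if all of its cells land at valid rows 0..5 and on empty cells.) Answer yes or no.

Drop 1: T rot1 at col 1 lands with bottom-row=0; cleared 0 line(s) (total 0); column heights now [0 3 2 0 0 0], max=3
Drop 2: Z rot0 at col 3 lands with bottom-row=0; cleared 0 line(s) (total 0); column heights now [0 3 2 2 2 1], max=3
Drop 3: Z rot3 at col 0 lands with bottom-row=2; cleared 0 line(s) (total 0); column heights now [4 5 2 2 2 1], max=5
Drop 4: I rot3 at col 2 lands with bottom-row=2; cleared 0 line(s) (total 0); column heights now [4 5 6 2 2 1], max=6
Drop 5: J rot0 at col 3 lands with bottom-row=2; cleared 1 line(s) (total 1); column heights now [3 4 5 3 2 1], max=5
Test piece T rot1 at col 4 (width 2): heights before test = [3 4 5 3 2 1]; fits = True

Answer: yes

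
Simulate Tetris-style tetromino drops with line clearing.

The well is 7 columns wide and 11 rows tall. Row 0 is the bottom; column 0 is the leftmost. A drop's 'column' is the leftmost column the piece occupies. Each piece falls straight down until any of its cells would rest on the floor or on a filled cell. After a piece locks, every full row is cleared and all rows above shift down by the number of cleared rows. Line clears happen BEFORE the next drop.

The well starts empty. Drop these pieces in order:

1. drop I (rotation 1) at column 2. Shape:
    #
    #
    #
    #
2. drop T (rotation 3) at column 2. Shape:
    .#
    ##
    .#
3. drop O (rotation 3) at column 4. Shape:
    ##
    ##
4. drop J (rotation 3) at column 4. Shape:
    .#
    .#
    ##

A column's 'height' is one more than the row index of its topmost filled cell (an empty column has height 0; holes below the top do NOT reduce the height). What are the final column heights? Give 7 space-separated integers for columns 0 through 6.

Answer: 0 0 5 6 3 5 0

Derivation:
Drop 1: I rot1 at col 2 lands with bottom-row=0; cleared 0 line(s) (total 0); column heights now [0 0 4 0 0 0 0], max=4
Drop 2: T rot3 at col 2 lands with bottom-row=3; cleared 0 line(s) (total 0); column heights now [0 0 5 6 0 0 0], max=6
Drop 3: O rot3 at col 4 lands with bottom-row=0; cleared 0 line(s) (total 0); column heights now [0 0 5 6 2 2 0], max=6
Drop 4: J rot3 at col 4 lands with bottom-row=2; cleared 0 line(s) (total 0); column heights now [0 0 5 6 3 5 0], max=6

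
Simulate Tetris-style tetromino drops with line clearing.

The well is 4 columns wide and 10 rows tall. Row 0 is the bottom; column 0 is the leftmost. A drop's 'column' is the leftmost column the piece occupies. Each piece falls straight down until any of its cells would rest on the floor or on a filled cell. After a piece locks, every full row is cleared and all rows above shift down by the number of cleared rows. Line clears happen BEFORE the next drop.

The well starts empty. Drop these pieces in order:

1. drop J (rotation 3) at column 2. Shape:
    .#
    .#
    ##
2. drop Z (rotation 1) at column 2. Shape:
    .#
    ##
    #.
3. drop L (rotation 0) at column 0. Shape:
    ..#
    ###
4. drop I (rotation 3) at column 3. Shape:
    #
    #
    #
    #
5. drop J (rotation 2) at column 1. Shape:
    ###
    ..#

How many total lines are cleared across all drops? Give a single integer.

Answer: 1

Derivation:
Drop 1: J rot3 at col 2 lands with bottom-row=0; cleared 0 line(s) (total 0); column heights now [0 0 1 3], max=3
Drop 2: Z rot1 at col 2 lands with bottom-row=2; cleared 0 line(s) (total 0); column heights now [0 0 4 5], max=5
Drop 3: L rot0 at col 0 lands with bottom-row=4; cleared 1 line(s) (total 1); column heights now [0 0 5 4], max=5
Drop 4: I rot3 at col 3 lands with bottom-row=4; cleared 0 line(s) (total 1); column heights now [0 0 5 8], max=8
Drop 5: J rot2 at col 1 lands with bottom-row=8; cleared 0 line(s) (total 1); column heights now [0 10 10 10], max=10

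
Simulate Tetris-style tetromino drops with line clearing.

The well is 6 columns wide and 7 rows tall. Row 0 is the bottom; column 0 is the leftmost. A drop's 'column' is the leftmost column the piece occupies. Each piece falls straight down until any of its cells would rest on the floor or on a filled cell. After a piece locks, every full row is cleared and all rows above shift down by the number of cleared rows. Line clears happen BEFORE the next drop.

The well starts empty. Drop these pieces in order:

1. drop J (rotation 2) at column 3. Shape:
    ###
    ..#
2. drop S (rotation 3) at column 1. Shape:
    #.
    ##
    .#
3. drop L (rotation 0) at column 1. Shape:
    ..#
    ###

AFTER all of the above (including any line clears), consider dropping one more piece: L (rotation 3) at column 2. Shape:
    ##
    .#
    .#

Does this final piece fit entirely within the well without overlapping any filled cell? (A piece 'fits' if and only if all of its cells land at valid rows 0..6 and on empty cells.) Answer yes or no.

Drop 1: J rot2 at col 3 lands with bottom-row=0; cleared 0 line(s) (total 0); column heights now [0 0 0 2 2 2], max=2
Drop 2: S rot3 at col 1 lands with bottom-row=0; cleared 0 line(s) (total 0); column heights now [0 3 2 2 2 2], max=3
Drop 3: L rot0 at col 1 lands with bottom-row=3; cleared 0 line(s) (total 0); column heights now [0 4 4 5 2 2], max=5
Test piece L rot3 at col 2 (width 2): heights before test = [0 4 4 5 2 2]; fits = False

Answer: no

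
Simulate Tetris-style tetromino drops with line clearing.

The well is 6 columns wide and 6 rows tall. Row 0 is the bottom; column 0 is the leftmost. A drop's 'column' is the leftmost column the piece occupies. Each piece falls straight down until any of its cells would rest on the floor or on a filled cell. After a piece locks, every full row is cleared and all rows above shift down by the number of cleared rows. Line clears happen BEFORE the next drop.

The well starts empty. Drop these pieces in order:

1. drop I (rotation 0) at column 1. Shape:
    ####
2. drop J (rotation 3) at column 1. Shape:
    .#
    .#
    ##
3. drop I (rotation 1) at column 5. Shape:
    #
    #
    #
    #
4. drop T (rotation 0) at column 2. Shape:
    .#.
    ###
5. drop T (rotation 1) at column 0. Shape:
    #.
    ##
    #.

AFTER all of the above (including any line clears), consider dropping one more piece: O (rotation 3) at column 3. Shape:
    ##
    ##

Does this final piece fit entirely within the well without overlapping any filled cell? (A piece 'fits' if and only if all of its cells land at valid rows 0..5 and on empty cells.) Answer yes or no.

Drop 1: I rot0 at col 1 lands with bottom-row=0; cleared 0 line(s) (total 0); column heights now [0 1 1 1 1 0], max=1
Drop 2: J rot3 at col 1 lands with bottom-row=1; cleared 0 line(s) (total 0); column heights now [0 2 4 1 1 0], max=4
Drop 3: I rot1 at col 5 lands with bottom-row=0; cleared 0 line(s) (total 0); column heights now [0 2 4 1 1 4], max=4
Drop 4: T rot0 at col 2 lands with bottom-row=4; cleared 0 line(s) (total 0); column heights now [0 2 5 6 5 4], max=6
Drop 5: T rot1 at col 0 lands with bottom-row=1; cleared 0 line(s) (total 0); column heights now [4 3 5 6 5 4], max=6
Test piece O rot3 at col 3 (width 2): heights before test = [4 3 5 6 5 4]; fits = False

Answer: no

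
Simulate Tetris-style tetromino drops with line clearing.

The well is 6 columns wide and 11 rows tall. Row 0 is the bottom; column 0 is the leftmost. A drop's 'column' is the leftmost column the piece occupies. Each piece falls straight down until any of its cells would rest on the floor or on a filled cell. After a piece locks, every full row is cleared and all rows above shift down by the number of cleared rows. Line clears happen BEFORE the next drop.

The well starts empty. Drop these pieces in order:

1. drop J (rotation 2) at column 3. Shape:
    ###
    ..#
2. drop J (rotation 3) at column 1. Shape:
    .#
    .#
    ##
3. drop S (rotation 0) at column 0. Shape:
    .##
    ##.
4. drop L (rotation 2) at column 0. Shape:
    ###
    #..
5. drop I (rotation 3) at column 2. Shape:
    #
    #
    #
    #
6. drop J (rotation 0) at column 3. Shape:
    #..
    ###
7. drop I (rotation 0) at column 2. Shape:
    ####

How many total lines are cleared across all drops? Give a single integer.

Answer: 1

Derivation:
Drop 1: J rot2 at col 3 lands with bottom-row=0; cleared 0 line(s) (total 0); column heights now [0 0 0 2 2 2], max=2
Drop 2: J rot3 at col 1 lands with bottom-row=0; cleared 0 line(s) (total 0); column heights now [0 1 3 2 2 2], max=3
Drop 3: S rot0 at col 0 lands with bottom-row=2; cleared 0 line(s) (total 0); column heights now [3 4 4 2 2 2], max=4
Drop 4: L rot2 at col 0 lands with bottom-row=3; cleared 0 line(s) (total 0); column heights now [5 5 5 2 2 2], max=5
Drop 5: I rot3 at col 2 lands with bottom-row=5; cleared 0 line(s) (total 0); column heights now [5 5 9 2 2 2], max=9
Drop 6: J rot0 at col 3 lands with bottom-row=2; cleared 1 line(s) (total 1); column heights now [4 4 8 3 2 2], max=8
Drop 7: I rot0 at col 2 lands with bottom-row=8; cleared 0 line(s) (total 1); column heights now [4 4 9 9 9 9], max=9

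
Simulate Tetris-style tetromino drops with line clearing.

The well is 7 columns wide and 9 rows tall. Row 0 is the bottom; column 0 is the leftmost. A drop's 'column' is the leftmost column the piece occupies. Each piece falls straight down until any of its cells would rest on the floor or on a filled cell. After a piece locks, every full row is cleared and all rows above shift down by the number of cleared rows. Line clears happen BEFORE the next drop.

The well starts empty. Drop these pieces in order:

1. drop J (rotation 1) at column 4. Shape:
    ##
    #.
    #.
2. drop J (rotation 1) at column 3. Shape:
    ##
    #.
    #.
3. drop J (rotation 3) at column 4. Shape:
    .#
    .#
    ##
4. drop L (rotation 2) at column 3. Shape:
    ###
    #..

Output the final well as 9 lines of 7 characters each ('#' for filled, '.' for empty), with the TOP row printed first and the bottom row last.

Answer: .......
...###.
...#.#.
.....#.
....##.
...##..
...###.
...##..
....#..

Derivation:
Drop 1: J rot1 at col 4 lands with bottom-row=0; cleared 0 line(s) (total 0); column heights now [0 0 0 0 3 3 0], max=3
Drop 2: J rot1 at col 3 lands with bottom-row=1; cleared 0 line(s) (total 0); column heights now [0 0 0 4 4 3 0], max=4
Drop 3: J rot3 at col 4 lands with bottom-row=4; cleared 0 line(s) (total 0); column heights now [0 0 0 4 5 7 0], max=7
Drop 4: L rot2 at col 3 lands with bottom-row=6; cleared 0 line(s) (total 0); column heights now [0 0 0 8 8 8 0], max=8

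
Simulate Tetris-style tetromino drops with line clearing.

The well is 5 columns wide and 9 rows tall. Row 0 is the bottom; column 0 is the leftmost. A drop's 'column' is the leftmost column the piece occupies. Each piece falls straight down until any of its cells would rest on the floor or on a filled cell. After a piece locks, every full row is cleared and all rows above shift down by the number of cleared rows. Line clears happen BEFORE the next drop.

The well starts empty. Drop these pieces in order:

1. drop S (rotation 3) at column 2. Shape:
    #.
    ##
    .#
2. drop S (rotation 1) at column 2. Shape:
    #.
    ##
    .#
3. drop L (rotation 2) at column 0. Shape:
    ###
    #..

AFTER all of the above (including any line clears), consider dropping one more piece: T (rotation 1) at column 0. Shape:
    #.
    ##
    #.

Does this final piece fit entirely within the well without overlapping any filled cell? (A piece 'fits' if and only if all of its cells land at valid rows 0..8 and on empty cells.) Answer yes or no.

Drop 1: S rot3 at col 2 lands with bottom-row=0; cleared 0 line(s) (total 0); column heights now [0 0 3 2 0], max=3
Drop 2: S rot1 at col 2 lands with bottom-row=2; cleared 0 line(s) (total 0); column heights now [0 0 5 4 0], max=5
Drop 3: L rot2 at col 0 lands with bottom-row=4; cleared 0 line(s) (total 0); column heights now [6 6 6 4 0], max=6
Test piece T rot1 at col 0 (width 2): heights before test = [6 6 6 4 0]; fits = True

Answer: yes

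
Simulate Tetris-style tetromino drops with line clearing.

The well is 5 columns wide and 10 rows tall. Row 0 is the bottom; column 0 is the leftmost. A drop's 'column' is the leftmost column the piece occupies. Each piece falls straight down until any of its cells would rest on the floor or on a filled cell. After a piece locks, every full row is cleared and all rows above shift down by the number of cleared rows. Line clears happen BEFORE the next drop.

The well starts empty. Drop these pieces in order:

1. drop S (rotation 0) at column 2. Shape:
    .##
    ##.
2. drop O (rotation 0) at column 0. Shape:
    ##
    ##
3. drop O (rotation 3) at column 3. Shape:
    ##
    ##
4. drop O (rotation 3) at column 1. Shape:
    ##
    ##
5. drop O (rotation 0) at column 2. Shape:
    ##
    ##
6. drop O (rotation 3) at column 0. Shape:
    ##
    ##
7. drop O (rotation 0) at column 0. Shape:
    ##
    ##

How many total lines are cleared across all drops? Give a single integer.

Drop 1: S rot0 at col 2 lands with bottom-row=0; cleared 0 line(s) (total 0); column heights now [0 0 1 2 2], max=2
Drop 2: O rot0 at col 0 lands with bottom-row=0; cleared 0 line(s) (total 0); column heights now [2 2 1 2 2], max=2
Drop 3: O rot3 at col 3 lands with bottom-row=2; cleared 0 line(s) (total 0); column heights now [2 2 1 4 4], max=4
Drop 4: O rot3 at col 1 lands with bottom-row=2; cleared 0 line(s) (total 0); column heights now [2 4 4 4 4], max=4
Drop 5: O rot0 at col 2 lands with bottom-row=4; cleared 0 line(s) (total 0); column heights now [2 4 6 6 4], max=6
Drop 6: O rot3 at col 0 lands with bottom-row=4; cleared 0 line(s) (total 0); column heights now [6 6 6 6 4], max=6
Drop 7: O rot0 at col 0 lands with bottom-row=6; cleared 0 line(s) (total 0); column heights now [8 8 6 6 4], max=8

Answer: 0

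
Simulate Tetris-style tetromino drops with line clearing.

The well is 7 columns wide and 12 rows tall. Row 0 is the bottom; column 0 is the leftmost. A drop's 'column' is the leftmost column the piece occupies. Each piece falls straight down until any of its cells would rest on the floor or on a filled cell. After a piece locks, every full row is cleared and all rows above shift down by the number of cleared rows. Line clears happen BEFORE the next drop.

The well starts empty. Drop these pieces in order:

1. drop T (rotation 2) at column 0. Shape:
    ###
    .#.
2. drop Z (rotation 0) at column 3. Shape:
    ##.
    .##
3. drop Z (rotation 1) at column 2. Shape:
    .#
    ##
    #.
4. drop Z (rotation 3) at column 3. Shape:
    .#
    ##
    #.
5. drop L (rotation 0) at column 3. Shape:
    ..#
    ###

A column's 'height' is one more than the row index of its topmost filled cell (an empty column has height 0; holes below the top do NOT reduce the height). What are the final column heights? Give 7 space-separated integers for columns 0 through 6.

Answer: 2 2 4 9 9 10 0

Derivation:
Drop 1: T rot2 at col 0 lands with bottom-row=0; cleared 0 line(s) (total 0); column heights now [2 2 2 0 0 0 0], max=2
Drop 2: Z rot0 at col 3 lands with bottom-row=0; cleared 0 line(s) (total 0); column heights now [2 2 2 2 2 1 0], max=2
Drop 3: Z rot1 at col 2 lands with bottom-row=2; cleared 0 line(s) (total 0); column heights now [2 2 4 5 2 1 0], max=5
Drop 4: Z rot3 at col 3 lands with bottom-row=5; cleared 0 line(s) (total 0); column heights now [2 2 4 7 8 1 0], max=8
Drop 5: L rot0 at col 3 lands with bottom-row=8; cleared 0 line(s) (total 0); column heights now [2 2 4 9 9 10 0], max=10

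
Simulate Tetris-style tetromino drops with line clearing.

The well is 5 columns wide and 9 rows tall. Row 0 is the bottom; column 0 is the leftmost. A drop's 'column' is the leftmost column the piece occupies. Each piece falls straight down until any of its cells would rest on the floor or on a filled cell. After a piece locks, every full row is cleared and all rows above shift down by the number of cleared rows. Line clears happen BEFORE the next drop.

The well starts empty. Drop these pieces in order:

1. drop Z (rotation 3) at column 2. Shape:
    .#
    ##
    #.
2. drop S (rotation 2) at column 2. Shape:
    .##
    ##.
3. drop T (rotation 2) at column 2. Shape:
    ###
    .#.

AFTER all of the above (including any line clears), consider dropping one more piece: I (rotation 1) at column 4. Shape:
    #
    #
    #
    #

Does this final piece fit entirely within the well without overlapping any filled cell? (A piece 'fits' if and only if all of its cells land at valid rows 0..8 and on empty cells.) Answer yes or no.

Answer: no

Derivation:
Drop 1: Z rot3 at col 2 lands with bottom-row=0; cleared 0 line(s) (total 0); column heights now [0 0 2 3 0], max=3
Drop 2: S rot2 at col 2 lands with bottom-row=3; cleared 0 line(s) (total 0); column heights now [0 0 4 5 5], max=5
Drop 3: T rot2 at col 2 lands with bottom-row=5; cleared 0 line(s) (total 0); column heights now [0 0 7 7 7], max=7
Test piece I rot1 at col 4 (width 1): heights before test = [0 0 7 7 7]; fits = False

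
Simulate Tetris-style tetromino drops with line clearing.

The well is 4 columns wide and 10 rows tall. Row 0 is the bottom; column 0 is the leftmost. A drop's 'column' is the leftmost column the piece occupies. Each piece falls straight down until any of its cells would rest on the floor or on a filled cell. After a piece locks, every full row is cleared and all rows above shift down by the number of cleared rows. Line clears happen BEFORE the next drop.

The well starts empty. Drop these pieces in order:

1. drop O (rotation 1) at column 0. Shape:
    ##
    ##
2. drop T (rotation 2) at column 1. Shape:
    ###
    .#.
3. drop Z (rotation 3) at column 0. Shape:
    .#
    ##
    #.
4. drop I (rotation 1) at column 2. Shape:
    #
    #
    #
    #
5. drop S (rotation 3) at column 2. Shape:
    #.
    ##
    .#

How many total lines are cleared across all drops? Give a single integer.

Answer: 1

Derivation:
Drop 1: O rot1 at col 0 lands with bottom-row=0; cleared 0 line(s) (total 0); column heights now [2 2 0 0], max=2
Drop 2: T rot2 at col 1 lands with bottom-row=1; cleared 0 line(s) (total 0); column heights now [2 3 3 3], max=3
Drop 3: Z rot3 at col 0 lands with bottom-row=2; cleared 1 line(s) (total 1); column heights now [3 4 2 0], max=4
Drop 4: I rot1 at col 2 lands with bottom-row=2; cleared 0 line(s) (total 1); column heights now [3 4 6 0], max=6
Drop 5: S rot3 at col 2 lands with bottom-row=5; cleared 0 line(s) (total 1); column heights now [3 4 8 7], max=8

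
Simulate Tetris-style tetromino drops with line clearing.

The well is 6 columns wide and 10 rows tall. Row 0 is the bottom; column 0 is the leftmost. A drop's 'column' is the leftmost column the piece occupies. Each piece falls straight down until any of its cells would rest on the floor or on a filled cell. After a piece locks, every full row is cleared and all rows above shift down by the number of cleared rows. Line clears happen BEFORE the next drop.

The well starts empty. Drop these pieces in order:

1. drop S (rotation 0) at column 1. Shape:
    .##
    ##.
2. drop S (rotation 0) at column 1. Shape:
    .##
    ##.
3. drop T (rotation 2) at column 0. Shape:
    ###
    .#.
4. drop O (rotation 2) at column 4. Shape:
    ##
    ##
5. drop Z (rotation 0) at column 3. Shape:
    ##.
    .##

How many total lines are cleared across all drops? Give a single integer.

Answer: 0

Derivation:
Drop 1: S rot0 at col 1 lands with bottom-row=0; cleared 0 line(s) (total 0); column heights now [0 1 2 2 0 0], max=2
Drop 2: S rot0 at col 1 lands with bottom-row=2; cleared 0 line(s) (total 0); column heights now [0 3 4 4 0 0], max=4
Drop 3: T rot2 at col 0 lands with bottom-row=3; cleared 0 line(s) (total 0); column heights now [5 5 5 4 0 0], max=5
Drop 4: O rot2 at col 4 lands with bottom-row=0; cleared 0 line(s) (total 0); column heights now [5 5 5 4 2 2], max=5
Drop 5: Z rot0 at col 3 lands with bottom-row=3; cleared 0 line(s) (total 0); column heights now [5 5 5 5 5 4], max=5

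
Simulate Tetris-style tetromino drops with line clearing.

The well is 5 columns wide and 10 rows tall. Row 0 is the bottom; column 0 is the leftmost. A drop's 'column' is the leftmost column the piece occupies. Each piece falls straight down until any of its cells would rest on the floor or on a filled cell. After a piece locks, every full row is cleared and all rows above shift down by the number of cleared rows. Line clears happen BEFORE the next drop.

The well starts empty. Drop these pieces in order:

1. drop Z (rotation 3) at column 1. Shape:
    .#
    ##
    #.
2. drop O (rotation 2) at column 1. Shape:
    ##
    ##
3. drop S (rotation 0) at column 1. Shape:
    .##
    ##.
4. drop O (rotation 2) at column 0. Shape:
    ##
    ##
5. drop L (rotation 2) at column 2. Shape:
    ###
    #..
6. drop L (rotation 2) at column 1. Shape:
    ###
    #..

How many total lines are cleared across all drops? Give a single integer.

Answer: 0

Derivation:
Drop 1: Z rot3 at col 1 lands with bottom-row=0; cleared 0 line(s) (total 0); column heights now [0 2 3 0 0], max=3
Drop 2: O rot2 at col 1 lands with bottom-row=3; cleared 0 line(s) (total 0); column heights now [0 5 5 0 0], max=5
Drop 3: S rot0 at col 1 lands with bottom-row=5; cleared 0 line(s) (total 0); column heights now [0 6 7 7 0], max=7
Drop 4: O rot2 at col 0 lands with bottom-row=6; cleared 0 line(s) (total 0); column heights now [8 8 7 7 0], max=8
Drop 5: L rot2 at col 2 lands with bottom-row=7; cleared 0 line(s) (total 0); column heights now [8 8 9 9 9], max=9
Drop 6: L rot2 at col 1 lands with bottom-row=8; cleared 0 line(s) (total 0); column heights now [8 10 10 10 9], max=10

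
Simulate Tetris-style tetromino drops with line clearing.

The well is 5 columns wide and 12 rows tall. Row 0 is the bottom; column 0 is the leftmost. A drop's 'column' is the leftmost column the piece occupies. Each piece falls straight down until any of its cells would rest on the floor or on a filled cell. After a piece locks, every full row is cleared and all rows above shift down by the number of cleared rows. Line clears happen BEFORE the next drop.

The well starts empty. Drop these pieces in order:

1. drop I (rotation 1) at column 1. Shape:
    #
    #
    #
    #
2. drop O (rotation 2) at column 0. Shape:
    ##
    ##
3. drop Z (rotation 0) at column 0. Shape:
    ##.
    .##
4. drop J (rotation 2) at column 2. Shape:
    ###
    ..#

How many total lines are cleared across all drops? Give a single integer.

Drop 1: I rot1 at col 1 lands with bottom-row=0; cleared 0 line(s) (total 0); column heights now [0 4 0 0 0], max=4
Drop 2: O rot2 at col 0 lands with bottom-row=4; cleared 0 line(s) (total 0); column heights now [6 6 0 0 0], max=6
Drop 3: Z rot0 at col 0 lands with bottom-row=6; cleared 0 line(s) (total 0); column heights now [8 8 7 0 0], max=8
Drop 4: J rot2 at col 2 lands with bottom-row=6; cleared 1 line(s) (total 1); column heights now [6 7 7 0 7], max=7

Answer: 1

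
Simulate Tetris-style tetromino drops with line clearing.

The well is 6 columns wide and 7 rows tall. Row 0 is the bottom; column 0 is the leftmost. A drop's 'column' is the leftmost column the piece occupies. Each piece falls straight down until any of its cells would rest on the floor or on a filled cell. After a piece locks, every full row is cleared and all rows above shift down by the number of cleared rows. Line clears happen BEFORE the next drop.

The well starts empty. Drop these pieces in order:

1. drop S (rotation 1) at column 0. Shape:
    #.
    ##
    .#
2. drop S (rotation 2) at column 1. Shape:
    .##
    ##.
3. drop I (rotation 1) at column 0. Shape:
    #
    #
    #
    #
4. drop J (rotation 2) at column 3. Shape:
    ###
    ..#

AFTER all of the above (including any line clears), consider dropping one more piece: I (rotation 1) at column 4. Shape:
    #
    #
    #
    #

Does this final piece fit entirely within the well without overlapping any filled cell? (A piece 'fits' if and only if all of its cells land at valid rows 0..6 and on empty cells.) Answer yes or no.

Answer: no

Derivation:
Drop 1: S rot1 at col 0 lands with bottom-row=0; cleared 0 line(s) (total 0); column heights now [3 2 0 0 0 0], max=3
Drop 2: S rot2 at col 1 lands with bottom-row=2; cleared 0 line(s) (total 0); column heights now [3 3 4 4 0 0], max=4
Drop 3: I rot1 at col 0 lands with bottom-row=3; cleared 0 line(s) (total 0); column heights now [7 3 4 4 0 0], max=7
Drop 4: J rot2 at col 3 lands with bottom-row=3; cleared 0 line(s) (total 0); column heights now [7 3 4 5 5 5], max=7
Test piece I rot1 at col 4 (width 1): heights before test = [7 3 4 5 5 5]; fits = False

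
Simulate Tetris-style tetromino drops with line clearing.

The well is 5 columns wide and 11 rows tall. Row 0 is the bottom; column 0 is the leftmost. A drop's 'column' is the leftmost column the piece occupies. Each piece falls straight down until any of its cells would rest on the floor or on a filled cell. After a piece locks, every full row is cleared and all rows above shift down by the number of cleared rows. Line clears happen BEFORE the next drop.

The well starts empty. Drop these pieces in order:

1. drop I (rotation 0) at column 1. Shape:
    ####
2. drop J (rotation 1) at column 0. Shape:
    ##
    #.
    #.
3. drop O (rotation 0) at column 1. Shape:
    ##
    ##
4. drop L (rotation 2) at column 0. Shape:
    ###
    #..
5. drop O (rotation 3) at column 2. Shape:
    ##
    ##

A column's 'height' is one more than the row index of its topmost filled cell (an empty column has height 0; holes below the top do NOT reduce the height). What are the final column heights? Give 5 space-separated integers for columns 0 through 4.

Answer: 5 5 7 7 0

Derivation:
Drop 1: I rot0 at col 1 lands with bottom-row=0; cleared 0 line(s) (total 0); column heights now [0 1 1 1 1], max=1
Drop 2: J rot1 at col 0 lands with bottom-row=0; cleared 1 line(s) (total 1); column heights now [2 2 0 0 0], max=2
Drop 3: O rot0 at col 1 lands with bottom-row=2; cleared 0 line(s) (total 1); column heights now [2 4 4 0 0], max=4
Drop 4: L rot2 at col 0 lands with bottom-row=3; cleared 0 line(s) (total 1); column heights now [5 5 5 0 0], max=5
Drop 5: O rot3 at col 2 lands with bottom-row=5; cleared 0 line(s) (total 1); column heights now [5 5 7 7 0], max=7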